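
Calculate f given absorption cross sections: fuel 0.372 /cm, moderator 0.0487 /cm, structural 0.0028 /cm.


f = Sigma_a_fuel / (Sigma_a_fuel + Sigma_a_mod + Sigma_a_other)
f = 0.372 / (0.372 + 0.0487 + 0.0028)
f = 0.87839

0.87839


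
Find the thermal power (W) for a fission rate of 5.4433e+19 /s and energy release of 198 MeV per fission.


P = fission_rate * E_MeV * 1.602e-13
P = 5.4433e+19 * 198 * 1.602e-13
P = 1.7266e+09 W

1.7266e+09


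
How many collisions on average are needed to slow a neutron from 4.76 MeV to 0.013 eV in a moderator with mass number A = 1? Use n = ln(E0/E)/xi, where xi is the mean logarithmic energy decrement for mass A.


xi = 1 + (A-1)^2/(2A)*ln((A-1)/(A+1)) = 1 (for A = 1)
n = ln(E0/E) / xi
n = ln(4.76e6 / 0.013) / 1
n = ln(3.661538e+08) / 1 = 19.719

19.719


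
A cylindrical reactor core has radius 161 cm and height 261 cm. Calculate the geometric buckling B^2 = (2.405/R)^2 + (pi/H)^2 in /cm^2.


B^2 = (2.405/R)^2 + (pi/H)^2
B^2 = (2.405/161)^2 + (pi/261)^2
B^2 = 3.6802e-04 /cm^2

3.6802e-04


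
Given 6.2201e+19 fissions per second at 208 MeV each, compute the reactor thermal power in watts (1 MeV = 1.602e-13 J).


P = fission_rate * E_MeV * 1.602e-13
P = 6.2201e+19 * 208 * 1.602e-13
P = 2.0726e+09 W

2.0726e+09


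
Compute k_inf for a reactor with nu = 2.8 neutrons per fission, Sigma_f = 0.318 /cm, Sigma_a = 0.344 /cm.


k_inf = nu * Sigma_f / Sigma_a
k_inf = 2.8 * 0.318 / 0.344
k_inf = 2.5884

2.5884


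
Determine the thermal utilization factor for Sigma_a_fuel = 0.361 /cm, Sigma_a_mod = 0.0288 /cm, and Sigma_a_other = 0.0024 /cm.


f = Sigma_a_fuel / (Sigma_a_fuel + Sigma_a_mod + Sigma_a_other)
f = 0.361 / (0.361 + 0.0288 + 0.0024)
f = 0.92045

0.92045


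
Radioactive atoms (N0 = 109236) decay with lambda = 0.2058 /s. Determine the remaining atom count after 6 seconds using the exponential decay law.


N = N0 * exp(-lambda * t)
N = 109236 * exp(-0.2058 * 6)
N = 31776

31776


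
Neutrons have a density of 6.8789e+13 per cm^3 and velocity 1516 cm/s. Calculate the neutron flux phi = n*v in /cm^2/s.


phi = n * v
phi = 6.8789e+13 * 1516
phi = 1.0428e+17 /cm^2/s

1.0428e+17


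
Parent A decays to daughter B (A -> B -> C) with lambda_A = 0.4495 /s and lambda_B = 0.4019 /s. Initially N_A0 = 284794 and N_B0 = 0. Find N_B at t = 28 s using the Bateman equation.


N_B(t) = lambda_A * N_A0 / (lambda_B - lambda_A) * [exp(-lambda_A*t) - exp(-lambda_B*t)]
exp(-0.4495*28) = 3.419555e-06; exp(-0.4019*28) = 1.296574e-05
N_B = 0.4495 * 284794 / (0.4019 - 0.4495) * (3.419555e-06 - 1.296574e-05)
N_B = 25.673

25.673


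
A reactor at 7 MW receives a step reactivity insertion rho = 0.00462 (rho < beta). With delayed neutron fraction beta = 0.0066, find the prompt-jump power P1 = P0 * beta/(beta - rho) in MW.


P1/P0 = beta / (beta - rho)
P1/P0 = 0.0066 / (0.0066 - 0.00462) = 3.333333
P1 = 7 * 3.333333 = 23.333 MW

23.333


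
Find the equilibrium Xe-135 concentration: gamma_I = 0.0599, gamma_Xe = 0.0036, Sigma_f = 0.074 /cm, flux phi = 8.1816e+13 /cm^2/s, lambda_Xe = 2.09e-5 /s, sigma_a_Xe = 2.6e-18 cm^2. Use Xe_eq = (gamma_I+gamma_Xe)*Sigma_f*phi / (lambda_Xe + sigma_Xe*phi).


Xe_eq = (gamma_I + gamma_Xe) * Sigma_f * phi / (lambda_Xe + sigma_Xe * phi)
Numerator = (0.0599 + 0.0036) * 0.074 * 8.1816e+13 = 3.844534e+11
Denominator = 2.09e-5 + 2.6e-18 * 8.1816e+13 = 2.336216e-04
Xe_eq = 3.844534e+11 / 2.336216e-04 = 1.6456e+15 /cm^3

1.6456e+15


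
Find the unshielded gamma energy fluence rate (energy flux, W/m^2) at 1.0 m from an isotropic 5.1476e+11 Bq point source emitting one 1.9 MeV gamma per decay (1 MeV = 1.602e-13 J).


psi = A * E * 1.602e-13 / (4*pi*r^2)
psi = 5.1476e+11 * 1.9 * 1.602e-13 / (4*pi*1.0^2)
psi = 0.012468 W/m^2

0.012468


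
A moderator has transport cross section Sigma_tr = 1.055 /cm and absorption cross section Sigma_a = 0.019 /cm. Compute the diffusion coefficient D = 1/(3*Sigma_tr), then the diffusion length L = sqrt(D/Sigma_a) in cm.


D = 1 / (3 * Sigma_tr) = 1 / (3 * 1.055) = 0.3159558 cm
L = sqrt(D / Sigma_a)
L = sqrt(0.3159558 / 0.019)
L = 4.0779 cm

4.0779


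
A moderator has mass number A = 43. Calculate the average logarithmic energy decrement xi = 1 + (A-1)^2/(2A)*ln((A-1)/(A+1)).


xi = 1 + (A-1)^2/(2A) * ln((A-1)/(A+1))
xi = 1 + (43-1)^2/(2*43) * ln((43-1)/(43 +1))
xi = 0.045799

0.045799


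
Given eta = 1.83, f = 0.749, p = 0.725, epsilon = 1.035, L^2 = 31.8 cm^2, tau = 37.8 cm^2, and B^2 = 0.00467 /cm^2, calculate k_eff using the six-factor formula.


k_inf = eta*f*p*eps = 1.83*0.749*0.725*1.035 = 1.028517
P_TNL = 1/(1 + L^2*B^2) = 1/(1 + 31.8*0.00467) = 0.8706964
P_FNL = exp(-B^2*tau) = exp(-0.00467*37.8) = 0.8381770
k_eff = k_inf * P_TNL * P_FNL = 1.028517 * 0.8706964 * 0.8381770
k_eff = 0.75061

0.75061


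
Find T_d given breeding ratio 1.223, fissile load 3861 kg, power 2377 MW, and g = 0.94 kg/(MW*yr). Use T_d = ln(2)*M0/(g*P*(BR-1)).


Breeding gain G = BR - 1 = 1.223 - 1 = 0.223
Fissile production rate = g * P * G = 0.94 * 2377 * 0.223 = 498.26674 kg/yr
T_d = ln(2) * M0 / (g * P * G)
T_d = ln(2) * 3861 / 498.26674 = 5.3711 yr

5.3711


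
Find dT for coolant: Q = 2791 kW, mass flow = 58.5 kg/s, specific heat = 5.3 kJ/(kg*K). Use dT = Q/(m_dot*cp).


dT = Q / (m_dot * cp)
dT = 2791 / (58.5 * 5.3)
dT = 9.0018 C

9.0018


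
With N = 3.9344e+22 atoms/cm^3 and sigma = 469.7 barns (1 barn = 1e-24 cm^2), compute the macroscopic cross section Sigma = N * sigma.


Sigma = N * sigma_barns * 1e-24
Sigma = 3.9344e+22 * 469.7 * 1e-24
Sigma = 18.480 /cm

18.480


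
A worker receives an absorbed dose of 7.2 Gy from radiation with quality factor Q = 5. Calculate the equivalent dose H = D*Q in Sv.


H = D * Q
H = 7.2 * 5
H = 36.000 Sv

36.000


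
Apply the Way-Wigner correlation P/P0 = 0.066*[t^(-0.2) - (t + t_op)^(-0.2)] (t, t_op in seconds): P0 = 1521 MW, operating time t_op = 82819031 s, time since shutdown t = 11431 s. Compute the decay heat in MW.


P/P0 = 0.066 * [t^(-0.2) - (t + t_op)^(-0.2)]
P/P0 = 0.066 * [11431^(-0.2) - (11431 + 82819031)^(-0.2)]
P/P0 = 0.066 * [0.1543061 - 0.02608327] = 0.008462707
P = 1521 * 0.008462707 = 12.872 MW

12.872


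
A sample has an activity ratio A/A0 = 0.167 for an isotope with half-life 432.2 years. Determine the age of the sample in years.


lambda = ln(2) / t_half = ln(2) / 432.2 = 0.001603765 /yr
t = -ln(A/A0) / lambda
t = -ln(0.167) / 0.001603765
t = 1116.0 yr

1116.0


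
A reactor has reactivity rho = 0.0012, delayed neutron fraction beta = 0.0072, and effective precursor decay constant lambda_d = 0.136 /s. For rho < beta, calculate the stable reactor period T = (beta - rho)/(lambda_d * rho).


T = (beta - rho) / (lambda_d * rho)
T = (0.0072 - 0.0012) / (0.136 * 0.0012)
T = 36.765 s

36.765


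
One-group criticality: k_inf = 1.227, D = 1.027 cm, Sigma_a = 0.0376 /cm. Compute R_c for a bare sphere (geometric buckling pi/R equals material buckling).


L^2 = D / Sigma_a = 1.027 / 0.0376 = 27.31383 cm^2
B_m^2 = (k_inf - 1) / L^2 = (1.227 - 1) / 27.31383 = 0.008310808 /cm^2
For a bare sphere: B_g = pi/R, so R_c = pi / sqrt(B_m^2)
R_c = pi / sqrt(0.008310808) = 34.461 cm

34.461


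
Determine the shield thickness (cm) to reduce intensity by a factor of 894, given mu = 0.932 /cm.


x = ln(factor) / mu
x = ln(894) / 0.932
x = 7.2915 cm

7.2915


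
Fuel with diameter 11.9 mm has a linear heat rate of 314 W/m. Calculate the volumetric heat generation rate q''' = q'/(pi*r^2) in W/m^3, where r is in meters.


r = D / 2 / 1000 = 11.9 / 2 / 1000 = 0.00595 m
q''' = q' / (pi * r^2)
q''' = 314 / (pi * 0.00595^2)
q''' = 2.8232e+06 W/m^3

2.8232e+06


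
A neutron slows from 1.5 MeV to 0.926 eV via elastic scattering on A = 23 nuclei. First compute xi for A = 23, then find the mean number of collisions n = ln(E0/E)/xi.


xi = 1 + (A-1)^2/(2A)*ln((A-1)/(A+1)) = 0.08448899 (for A = 23)
n = ln(E0/E) / xi
n = ln(1.5e6 / 0.926) / 0.08448899
n = ln(1.619870e+06) / 0.08448899 = 169.23

169.23


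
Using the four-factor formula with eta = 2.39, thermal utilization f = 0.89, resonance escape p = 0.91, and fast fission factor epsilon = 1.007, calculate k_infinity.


k_inf = eta * f * p * epsilon
k_inf = 2.39 * 0.89 * 0.91 * 1.007
k_inf = 1.9492

1.9492


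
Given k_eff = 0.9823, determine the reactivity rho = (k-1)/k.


rho = (k_eff - 1) / k_eff
rho = (0.9823 - 1) / 0.9823
rho = -0.018019

-0.018019


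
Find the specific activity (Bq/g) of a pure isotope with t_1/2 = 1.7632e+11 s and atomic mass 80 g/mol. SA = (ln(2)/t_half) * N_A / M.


lambda = ln(2) / t_half = ln(2) / 1.7632e+11 = 3.931189e-12 /s
SA = lambda * N_A / M
SA = 3.931189e-12 * 6.022e23 / 80
SA = 2.9592e+10 Bq/g

2.9592e+10


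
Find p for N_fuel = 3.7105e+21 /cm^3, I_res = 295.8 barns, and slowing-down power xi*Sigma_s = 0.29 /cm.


p = exp(-N * I * 1e-24 / (xi*Sigma_s))
p = exp(-3.7105e+21 * 295.8 * 1e-24 / 0.29)
p = 0.022715

0.022715


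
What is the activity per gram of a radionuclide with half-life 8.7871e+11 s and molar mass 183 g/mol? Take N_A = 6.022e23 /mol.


lambda = ln(2) / t_half = ln(2) / 8.7871e+11 = 7.888236e-13 /s
SA = lambda * N_A / M
SA = 7.888236e-13 * 6.022e23 / 183
SA = 2.5958e+09 Bq/g

2.5958e+09


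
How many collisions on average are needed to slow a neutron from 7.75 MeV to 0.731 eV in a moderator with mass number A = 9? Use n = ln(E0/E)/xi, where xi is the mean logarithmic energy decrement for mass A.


xi = 1 + (A-1)^2/(2A)*ln((A-1)/(A+1)) = 0.2066007 (for A = 9)
n = ln(E0/E) / xi
n = ln(7.75e6 / 0.731) / 0.2066007
n = ln(1.060192e+07) / 0.2066007 = 78.299

78.299


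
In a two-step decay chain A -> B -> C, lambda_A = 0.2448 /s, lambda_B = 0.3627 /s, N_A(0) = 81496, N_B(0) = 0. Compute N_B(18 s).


N_B(t) = lambda_A * N_A0 / (lambda_B - lambda_A) * [exp(-lambda_A*t) - exp(-lambda_B*t)]
exp(-0.2448*18) = 0.01219902; exp(-0.3627*18) = 0.001461050
N_B = 0.2448 * 81496 / (0.3627 - 0.2448) * (0.01219902 - 0.001461050)
N_B = 1817.0

1817.0


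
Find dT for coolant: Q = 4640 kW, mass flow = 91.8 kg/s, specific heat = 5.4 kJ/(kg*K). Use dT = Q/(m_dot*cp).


dT = Q / (m_dot * cp)
dT = 4640 / (91.8 * 5.4)
dT = 9.3601 C

9.3601


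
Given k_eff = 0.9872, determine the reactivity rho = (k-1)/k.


rho = (k_eff - 1) / k_eff
rho = (0.9872 - 1) / 0.9872
rho = -0.012966

-0.012966


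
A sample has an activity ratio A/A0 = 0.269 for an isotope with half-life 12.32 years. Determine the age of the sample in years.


lambda = ln(2) / t_half = ln(2) / 12.32 = 0.05626195 /yr
t = -ln(A/A0) / lambda
t = -ln(0.269) / 0.05626195
t = 23.338 yr

23.338


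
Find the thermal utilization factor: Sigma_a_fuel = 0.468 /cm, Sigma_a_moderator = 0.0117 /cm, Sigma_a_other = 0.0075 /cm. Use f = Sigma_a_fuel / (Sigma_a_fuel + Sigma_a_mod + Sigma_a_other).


f = Sigma_a_fuel / (Sigma_a_fuel + Sigma_a_mod + Sigma_a_other)
f = 0.468 / (0.468 + 0.0117 + 0.0075)
f = 0.96059

0.96059


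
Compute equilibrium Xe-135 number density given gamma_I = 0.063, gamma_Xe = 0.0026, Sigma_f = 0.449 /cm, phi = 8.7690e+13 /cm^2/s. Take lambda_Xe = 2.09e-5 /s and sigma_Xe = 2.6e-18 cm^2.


Xe_eq = (gamma_I + gamma_Xe) * Sigma_f * phi / (lambda_Xe + sigma_Xe * phi)
Numerator = (0.063 + 0.0026) * 0.449 * 8.7690e+13 = 2.582856e+12
Denominator = 2.09e-5 + 2.6e-18 * 8.7690e+13 = 2.488940e-04
Xe_eq = 2.582856e+12 / 2.488940e-04 = 1.0377e+16 /cm^3

1.0377e+16


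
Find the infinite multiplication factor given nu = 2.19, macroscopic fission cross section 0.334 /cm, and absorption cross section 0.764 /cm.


k_inf = nu * Sigma_f / Sigma_a
k_inf = 2.19 * 0.334 / 0.764
k_inf = 0.95741

0.95741


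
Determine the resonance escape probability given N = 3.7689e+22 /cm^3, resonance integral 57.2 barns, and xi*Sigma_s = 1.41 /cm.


p = exp(-N * I * 1e-24 / (xi*Sigma_s))
p = exp(-3.7689e+22 * 57.2 * 1e-24 / 1.41)
p = 0.21676

0.21676


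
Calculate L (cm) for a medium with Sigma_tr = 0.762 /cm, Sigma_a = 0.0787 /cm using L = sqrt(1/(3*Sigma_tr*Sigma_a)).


D = 1 / (3 * Sigma_tr) = 1 / (3 * 0.762) = 0.4374453 cm
L = sqrt(D / Sigma_a)
L = sqrt(0.4374453 / 0.0787)
L = 2.3576 cm

2.3576


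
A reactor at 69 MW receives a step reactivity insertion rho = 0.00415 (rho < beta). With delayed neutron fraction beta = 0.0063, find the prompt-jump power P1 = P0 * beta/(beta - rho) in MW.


P1/P0 = beta / (beta - rho)
P1/P0 = 0.0063 / (0.0063 - 0.00415) = 2.930233
P1 = 69 * 2.930233 = 202.19 MW

202.19


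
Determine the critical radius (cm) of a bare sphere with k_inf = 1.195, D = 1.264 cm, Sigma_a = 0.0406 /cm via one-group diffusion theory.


L^2 = D / Sigma_a = 1.264 / 0.0406 = 31.13300 cm^2
B_m^2 = (k_inf - 1) / L^2 = (1.195 - 1) / 31.13300 = 0.006263450 /cm^2
For a bare sphere: B_g = pi/R, so R_c = pi / sqrt(B_m^2)
R_c = pi / sqrt(0.006263450) = 39.696 cm

39.696


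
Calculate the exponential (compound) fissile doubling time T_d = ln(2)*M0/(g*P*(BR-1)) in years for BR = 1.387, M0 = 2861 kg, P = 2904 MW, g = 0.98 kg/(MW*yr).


Breeding gain G = BR - 1 = 1.387 - 1 = 0.387
Fissile production rate = g * P * G = 0.98 * 2904 * 0.387 = 1101.37104 kg/yr
T_d = ln(2) * M0 / (g * P * G)
T_d = ln(2) * 2861 / 1101.37104 = 1.8006 yr

1.8006


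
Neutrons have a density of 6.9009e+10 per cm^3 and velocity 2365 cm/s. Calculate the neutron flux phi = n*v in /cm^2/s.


phi = n * v
phi = 6.9009e+10 * 2365
phi = 1.6321e+14 /cm^2/s

1.6321e+14


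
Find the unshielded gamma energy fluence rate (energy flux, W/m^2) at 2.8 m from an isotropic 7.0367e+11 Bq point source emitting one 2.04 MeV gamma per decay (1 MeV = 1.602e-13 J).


psi = A * E * 1.602e-13 / (4*pi*r^2)
psi = 7.0367e+11 * 2.04 * 1.602e-13 / (4*pi*2.8^2)
psi = 0.0023342 W/m^2

0.0023342


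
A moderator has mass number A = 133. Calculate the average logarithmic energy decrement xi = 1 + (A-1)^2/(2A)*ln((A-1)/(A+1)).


xi = 1 + (A-1)^2/(2A) * ln((A-1)/(A+1))
xi = 1 + (133-1)^2/(2*133) * ln((133-1)/(133 +1))
xi = 0.014962

0.014962


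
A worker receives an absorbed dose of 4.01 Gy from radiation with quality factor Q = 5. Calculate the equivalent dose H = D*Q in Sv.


H = D * Q
H = 4.01 * 5
H = 20.050 Sv

20.050


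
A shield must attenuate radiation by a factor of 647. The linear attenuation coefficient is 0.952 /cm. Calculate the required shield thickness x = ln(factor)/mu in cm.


x = ln(factor) / mu
x = ln(647) / 0.952
x = 6.7987 cm

6.7987


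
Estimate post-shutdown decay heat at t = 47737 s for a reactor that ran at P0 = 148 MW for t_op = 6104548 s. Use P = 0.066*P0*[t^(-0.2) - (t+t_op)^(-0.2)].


P/P0 = 0.066 * [t^(-0.2) - (t + t_op)^(-0.2)]
P/P0 = 0.066 * [47737^(-0.2) - (47737 + 6104548)^(-0.2)]
P/P0 = 0.066 * [0.1159388 - 0.04387253] = 0.004756374
P = 148 * 0.004756374 = 0.70394 MW

0.70394


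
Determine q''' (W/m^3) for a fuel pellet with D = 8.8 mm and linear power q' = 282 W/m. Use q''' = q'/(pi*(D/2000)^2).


r = D / 2 / 1000 = 8.8 / 2 / 1000 = 0.0044 m
q''' = q' / (pi * r^2)
q''' = 282 / (pi * 0.0044^2)
q''' = 4.6365e+06 W/m^3

4.6365e+06


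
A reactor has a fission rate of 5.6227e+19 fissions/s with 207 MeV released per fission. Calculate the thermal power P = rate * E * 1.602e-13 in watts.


P = fission_rate * E_MeV * 1.602e-13
P = 5.6227e+19 * 207 * 1.602e-13
P = 1.8646e+09 W

1.8646e+09


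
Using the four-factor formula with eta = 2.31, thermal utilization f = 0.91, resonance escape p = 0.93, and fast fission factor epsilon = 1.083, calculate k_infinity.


k_inf = eta * f * p * epsilon
k_inf = 2.31 * 0.91 * 0.93 * 1.083
k_inf = 2.1172

2.1172


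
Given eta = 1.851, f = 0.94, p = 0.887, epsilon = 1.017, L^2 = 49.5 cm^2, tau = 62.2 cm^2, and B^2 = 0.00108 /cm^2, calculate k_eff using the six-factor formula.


k_inf = eta*f*p*eps = 1.851*0.94*0.887*1.017 = 1.569563
P_TNL = 1/(1 + L^2*B^2) = 1/(1 + 49.5*0.00108) = 0.9492529
P_FNL = exp(-B^2*tau) = exp(-0.00108*62.2) = 0.9350306
k_eff = k_inf * P_TNL * P_FNL = 1.569563 * 0.9492529 * 0.9350306
k_eff = 1.3931

1.3931


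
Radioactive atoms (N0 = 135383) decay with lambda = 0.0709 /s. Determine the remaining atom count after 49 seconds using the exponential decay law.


N = N0 * exp(-lambda * t)
N = 135383 * exp(-0.0709 * 49)
N = 4195.5

4195.5


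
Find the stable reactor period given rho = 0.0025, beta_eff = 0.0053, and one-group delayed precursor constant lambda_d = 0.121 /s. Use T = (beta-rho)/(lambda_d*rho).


T = (beta - rho) / (lambda_d * rho)
T = (0.0053 - 0.0025) / (0.121 * 0.0025)
T = 9.2562 s

9.2562


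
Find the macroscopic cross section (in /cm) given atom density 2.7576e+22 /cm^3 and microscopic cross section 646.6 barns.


Sigma = N * sigma_barns * 1e-24
Sigma = 2.7576e+22 * 646.6 * 1e-24
Sigma = 17.831 /cm

17.831


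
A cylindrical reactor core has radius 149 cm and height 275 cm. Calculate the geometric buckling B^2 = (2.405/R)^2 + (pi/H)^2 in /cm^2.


B^2 = (2.405/R)^2 + (pi/H)^2
B^2 = (2.405/149)^2 + (pi/275)^2
B^2 = 3.9104e-04 /cm^2

3.9104e-04


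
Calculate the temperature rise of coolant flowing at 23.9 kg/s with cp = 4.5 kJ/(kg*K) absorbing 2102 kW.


dT = Q / (m_dot * cp)
dT = 2102 / (23.9 * 4.5)
dT = 19.544 C

19.544


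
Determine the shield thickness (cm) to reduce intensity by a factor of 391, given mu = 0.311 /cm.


x = ln(factor) / mu
x = ln(391) / 0.311
x = 19.192 cm

19.192


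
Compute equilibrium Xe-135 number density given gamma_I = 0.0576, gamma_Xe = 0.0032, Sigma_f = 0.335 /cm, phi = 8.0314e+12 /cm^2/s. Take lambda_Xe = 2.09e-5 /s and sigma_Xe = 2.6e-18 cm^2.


Xe_eq = (gamma_I + gamma_Xe) * Sigma_f * phi / (lambda_Xe + sigma_Xe * phi)
Numerator = (0.0576 + 0.0032) * 0.335 * 8.0314e+12 = 1.635836e+11
Denominator = 2.09e-5 + 2.6e-18 * 8.0314e+12 = 4.178164e-05
Xe_eq = 1.635836e+11 / 4.178164e-05 = 3.9152e+15 /cm^3

3.9152e+15


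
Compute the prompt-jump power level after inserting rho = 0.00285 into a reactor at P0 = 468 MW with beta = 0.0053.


P1/P0 = beta / (beta - rho)
P1/P0 = 0.0053 / (0.0053 - 0.00285) = 2.163265
P1 = 468 * 2.163265 = 1012.4 MW

1012.4


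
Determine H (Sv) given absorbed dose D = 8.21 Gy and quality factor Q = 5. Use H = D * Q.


H = D * Q
H = 8.21 * 5
H = 41.050 Sv

41.050


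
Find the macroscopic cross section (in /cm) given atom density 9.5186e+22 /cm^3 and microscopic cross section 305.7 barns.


Sigma = N * sigma_barns * 1e-24
Sigma = 9.5186e+22 * 305.7 * 1e-24
Sigma = 29.098 /cm

29.098


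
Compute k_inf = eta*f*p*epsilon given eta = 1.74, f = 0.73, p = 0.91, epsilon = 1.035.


k_inf = eta * f * p * epsilon
k_inf = 1.74 * 0.73 * 0.91 * 1.035
k_inf = 1.1963

1.1963


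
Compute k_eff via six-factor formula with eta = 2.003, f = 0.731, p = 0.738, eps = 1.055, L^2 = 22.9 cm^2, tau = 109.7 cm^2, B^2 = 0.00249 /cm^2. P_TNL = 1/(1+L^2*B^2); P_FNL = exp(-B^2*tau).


k_inf = eta*f*p*eps = 2.003*0.731*0.738*1.055 = 1.140006
P_TNL = 1/(1 + L^2*B^2) = 1/(1 + 22.9*0.00249) = 0.9460550
P_FNL = exp(-B^2*tau) = exp(-0.00249*109.7) = 0.7609763
k_eff = k_inf * P_TNL * P_FNL = 1.140006 * 0.9460550 * 0.7609763
k_eff = 0.82072

0.82072


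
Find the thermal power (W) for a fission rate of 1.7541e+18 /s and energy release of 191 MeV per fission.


P = fission_rate * E_MeV * 1.602e-13
P = 1.7541e+18 * 191 * 1.602e-13
P = 5.3672e+07 W

5.3672e+07


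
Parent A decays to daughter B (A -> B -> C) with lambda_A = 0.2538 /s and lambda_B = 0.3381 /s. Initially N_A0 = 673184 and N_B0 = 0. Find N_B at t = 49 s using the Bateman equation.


N_B(t) = lambda_A * N_A0 / (lambda_B - lambda_A) * [exp(-lambda_A*t) - exp(-lambda_B*t)]
exp(-0.2538*49) = 3.972162e-06; exp(-0.3381*49) = 6.383910e-08
N_B = 0.2538 * 673184 / (0.3381 - 0.2538) * (3.972162e-06 - 6.383910e-08)
N_B = 7.9212

7.9212


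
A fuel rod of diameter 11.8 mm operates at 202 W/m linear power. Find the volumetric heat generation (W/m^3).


r = D / 2 / 1000 = 11.8 / 2 / 1000 = 0.0059 m
q''' = q' / (pi * r^2)
q''' = 202 / (pi * 0.0059^2)
q''' = 1.8471e+06 W/m^3

1.8471e+06


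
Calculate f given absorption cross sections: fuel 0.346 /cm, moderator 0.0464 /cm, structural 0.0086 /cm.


f = Sigma_a_fuel / (Sigma_a_fuel + Sigma_a_mod + Sigma_a_other)
f = 0.346 / (0.346 + 0.0464 + 0.0086)
f = 0.86284

0.86284


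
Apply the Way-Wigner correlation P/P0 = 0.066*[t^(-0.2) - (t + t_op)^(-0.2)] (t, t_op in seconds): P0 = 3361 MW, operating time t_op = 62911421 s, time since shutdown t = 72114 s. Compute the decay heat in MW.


P/P0 = 0.066 * [t^(-0.2) - (t + t_op)^(-0.2)]
P/P0 = 0.066 * [72114^(-0.2) - (72114 + 62911421)^(-0.2)]
P/P0 = 0.066 * [0.1067569 - 0.02755209] = 0.005227517
P = 3361 * 0.005227517 = 17.570 MW

17.570


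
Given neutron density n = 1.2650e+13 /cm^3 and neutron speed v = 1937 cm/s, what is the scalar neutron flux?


phi = n * v
phi = 1.2650e+13 * 1937
phi = 2.4503e+16 /cm^2/s

2.4503e+16


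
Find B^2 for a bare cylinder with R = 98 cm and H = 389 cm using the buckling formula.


B^2 = (2.405/R)^2 + (pi/H)^2
B^2 = (2.405/98)^2 + (pi/389)^2
B^2 = 6.6747e-04 /cm^2

6.6747e-04


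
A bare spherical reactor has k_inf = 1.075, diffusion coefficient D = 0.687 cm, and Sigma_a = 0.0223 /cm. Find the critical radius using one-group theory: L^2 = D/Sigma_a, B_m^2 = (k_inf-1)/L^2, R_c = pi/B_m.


L^2 = D / Sigma_a = 0.687 / 0.0223 = 30.80717 cm^2
B_m^2 = (k_inf - 1) / L^2 = (1.075 - 1) / 30.80717 = 0.002434498 /cm^2
For a bare sphere: B_g = pi/R, so R_c = pi / sqrt(B_m^2)
R_c = pi / sqrt(0.002434498) = 63.672 cm

63.672


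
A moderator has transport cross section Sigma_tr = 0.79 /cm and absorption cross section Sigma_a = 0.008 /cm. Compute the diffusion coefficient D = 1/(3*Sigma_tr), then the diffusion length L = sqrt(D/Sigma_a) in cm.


D = 1 / (3 * Sigma_tr) = 1 / (3 * 0.79) = 0.4219409 cm
L = sqrt(D / Sigma_a)
L = sqrt(0.4219409 / 0.008)
L = 7.2624 cm

7.2624


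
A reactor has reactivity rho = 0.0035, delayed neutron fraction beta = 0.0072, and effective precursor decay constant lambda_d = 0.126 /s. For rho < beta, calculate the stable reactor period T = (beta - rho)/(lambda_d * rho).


T = (beta - rho) / (lambda_d * rho)
T = (0.0072 - 0.0035) / (0.126 * 0.0035)
T = 8.3900 s

8.3900


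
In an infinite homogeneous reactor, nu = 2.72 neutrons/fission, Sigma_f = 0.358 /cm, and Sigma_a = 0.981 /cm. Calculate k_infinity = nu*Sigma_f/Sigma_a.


k_inf = nu * Sigma_f / Sigma_a
k_inf = 2.72 * 0.358 / 0.981
k_inf = 0.99262

0.99262


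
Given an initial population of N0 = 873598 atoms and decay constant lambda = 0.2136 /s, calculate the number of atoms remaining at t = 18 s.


N = N0 * exp(-lambda * t)
N = 873598 * exp(-0.2136 * 18)
N = 18687

18687


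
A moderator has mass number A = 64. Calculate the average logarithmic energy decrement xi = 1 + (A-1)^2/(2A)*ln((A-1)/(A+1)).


xi = 1 + (A-1)^2/(2A) * ln((A-1)/(A+1))
xi = 1 + (64-1)^2/(2*64) * ln((64-1)/(64 +1))
xi = 0.030927

0.030927


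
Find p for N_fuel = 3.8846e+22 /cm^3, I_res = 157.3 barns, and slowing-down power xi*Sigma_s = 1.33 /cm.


p = exp(-N * I * 1e-24 / (xi*Sigma_s))
p = exp(-3.8846e+22 * 157.3 * 1e-24 / 1.33)
p = 0.010109

0.010109


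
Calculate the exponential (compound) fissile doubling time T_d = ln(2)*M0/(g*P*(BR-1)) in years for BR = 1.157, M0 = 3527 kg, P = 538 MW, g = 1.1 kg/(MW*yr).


Breeding gain G = BR - 1 = 1.157 - 1 = 0.157
Fissile production rate = g * P * G = 1.1 * 538 * 0.157 = 92.9126 kg/yr
T_d = ln(2) * M0 / (g * P * G)
T_d = ln(2) * 3527 / 92.9126 = 26.312 yr

26.312


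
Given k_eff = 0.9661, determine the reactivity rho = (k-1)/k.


rho = (k_eff - 1) / k_eff
rho = (0.9661 - 1) / 0.9661
rho = -0.035090

-0.035090


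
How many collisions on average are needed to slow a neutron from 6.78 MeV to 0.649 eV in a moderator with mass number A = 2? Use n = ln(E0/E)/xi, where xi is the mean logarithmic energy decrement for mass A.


xi = 1 + (A-1)^2/(2A)*ln((A-1)/(A+1)) = 0.7253469 (for A = 2)
n = ln(E0/E) / xi
n = ln(6.78e6 / 0.649) / 0.7253469
n = ln(1.044684e+07) / 0.7253469 = 22.281

22.281


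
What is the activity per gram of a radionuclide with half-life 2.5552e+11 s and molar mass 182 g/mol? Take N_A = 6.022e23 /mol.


lambda = ln(2) / t_half = ln(2) / 2.5552e+11 = 2.712692e-12 /s
SA = lambda * N_A / M
SA = 2.712692e-12 * 6.022e23 / 182
SA = 8.9757e+09 Bq/g

8.9757e+09


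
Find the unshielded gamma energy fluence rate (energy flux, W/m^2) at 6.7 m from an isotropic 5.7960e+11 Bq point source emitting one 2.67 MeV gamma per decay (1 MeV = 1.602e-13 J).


psi = A * E * 1.602e-13 / (4*pi*r^2)
psi = 5.7960e+11 * 2.67 * 1.602e-13 / (4*pi*6.7^2)
psi = 4.3948e-04 W/m^2

4.3948e-04


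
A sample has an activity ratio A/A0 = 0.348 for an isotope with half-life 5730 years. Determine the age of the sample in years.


lambda = ln(2) / t_half = ln(2) / 5730 = 1.209681e-04 /yr
t = -ln(A/A0) / lambda
t = -ln(0.348) / 1.209681e-04
t = 8725.9 yr

8725.9


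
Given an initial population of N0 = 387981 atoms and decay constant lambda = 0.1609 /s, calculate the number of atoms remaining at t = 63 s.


N = N0 * exp(-lambda * t)
N = 387981 * exp(-0.1609 * 63)
N = 15.364

15.364


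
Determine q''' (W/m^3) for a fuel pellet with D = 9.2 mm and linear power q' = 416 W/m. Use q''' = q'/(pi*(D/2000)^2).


r = D / 2 / 1000 = 9.2 / 2 / 1000 = 0.0046 m
q''' = q' / (pi * r^2)
q''' = 416 / (pi * 0.0046^2)
q''' = 6.2579e+06 W/m^3

6.2579e+06


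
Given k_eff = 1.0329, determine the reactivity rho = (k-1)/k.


rho = (k_eff - 1) / k_eff
rho = (1.0329 - 1) / 1.0329
rho = 0.031852

0.031852


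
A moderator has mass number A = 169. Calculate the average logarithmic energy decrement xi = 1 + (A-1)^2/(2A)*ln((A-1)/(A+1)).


xi = 1 + (A-1)^2/(2A) * ln((A-1)/(A+1))
xi = 1 + (169-1)^2/(2*169) * ln((169-1)/(169 +1))
xi = 0.011788

0.011788


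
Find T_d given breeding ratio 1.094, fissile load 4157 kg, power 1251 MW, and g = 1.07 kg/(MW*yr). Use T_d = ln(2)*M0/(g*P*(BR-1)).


Breeding gain G = BR - 1 = 1.094 - 1 = 0.094
Fissile production rate = g * P * G = 1.07 * 1251 * 0.094 = 125.82558 kg/yr
T_d = ln(2) * M0 / (g * P * G)
T_d = ln(2) * 4157 / 125.82558 = 22.900 yr

22.900


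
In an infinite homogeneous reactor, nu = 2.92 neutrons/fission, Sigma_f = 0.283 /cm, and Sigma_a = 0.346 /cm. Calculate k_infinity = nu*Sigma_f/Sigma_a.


k_inf = nu * Sigma_f / Sigma_a
k_inf = 2.92 * 0.283 / 0.346
k_inf = 2.3883

2.3883


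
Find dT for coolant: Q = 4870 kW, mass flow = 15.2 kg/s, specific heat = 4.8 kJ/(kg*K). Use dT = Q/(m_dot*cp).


dT = Q / (m_dot * cp)
dT = 4870 / (15.2 * 4.8)
dT = 66.749 C

66.749


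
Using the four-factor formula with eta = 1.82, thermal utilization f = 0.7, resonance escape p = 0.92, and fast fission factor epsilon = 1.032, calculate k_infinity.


k_inf = eta * f * p * epsilon
k_inf = 1.82 * 0.7 * 0.92 * 1.032
k_inf = 1.2096

1.2096


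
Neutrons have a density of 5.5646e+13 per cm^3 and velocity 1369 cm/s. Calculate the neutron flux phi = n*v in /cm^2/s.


phi = n * v
phi = 5.5646e+13 * 1369
phi = 7.6179e+16 /cm^2/s

7.6179e+16


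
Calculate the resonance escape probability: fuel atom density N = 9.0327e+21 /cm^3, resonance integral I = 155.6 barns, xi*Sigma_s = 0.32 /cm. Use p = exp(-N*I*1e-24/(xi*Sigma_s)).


p = exp(-N * I * 1e-24 / (xi*Sigma_s))
p = exp(-9.0327e+21 * 155.6 * 1e-24 / 0.32)
p = 0.012374

0.012374


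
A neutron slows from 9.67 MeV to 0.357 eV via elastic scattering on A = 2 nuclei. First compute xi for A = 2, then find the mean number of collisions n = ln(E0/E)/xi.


xi = 1 + (A-1)^2/(2A)*ln((A-1)/(A+1)) = 0.7253469 (for A = 2)
n = ln(E0/E) / xi
n = ln(9.67e6 / 0.357) / 0.7253469
n = ln(2.708683e+07) / 0.7253469 = 23.595

23.595


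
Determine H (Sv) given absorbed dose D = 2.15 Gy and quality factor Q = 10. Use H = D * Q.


H = D * Q
H = 2.15 * 10
H = 21.500 Sv

21.500


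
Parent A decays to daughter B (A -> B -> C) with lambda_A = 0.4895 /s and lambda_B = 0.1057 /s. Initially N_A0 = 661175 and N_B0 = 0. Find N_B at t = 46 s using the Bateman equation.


N_B(t) = lambda_A * N_A0 / (lambda_B - lambda_A) * [exp(-lambda_A*t) - exp(-lambda_B*t)]
exp(-0.4895*46) = 1.663379e-10; exp(-0.1057*46) = 0.007733452
N_B = 0.4895 * 661175 / (0.1057 - 0.4895) * (1.663379e-10 - 0.007733452)
N_B = 6521.4

6521.4


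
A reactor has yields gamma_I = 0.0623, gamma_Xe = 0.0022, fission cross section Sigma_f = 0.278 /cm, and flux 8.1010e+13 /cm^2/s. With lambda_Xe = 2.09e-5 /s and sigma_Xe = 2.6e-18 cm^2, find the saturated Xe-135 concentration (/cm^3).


Xe_eq = (gamma_I + gamma_Xe) * Sigma_f * phi / (lambda_Xe + sigma_Xe * phi)
Numerator = (0.0623 + 0.0022) * 0.278 * 8.1010e+13 = 1.452590e+12
Denominator = 2.09e-5 + 2.6e-18 * 8.1010e+13 = 2.315260e-04
Xe_eq = 1.452590e+12 / 2.315260e-04 = 6.2740e+15 /cm^3

6.2740e+15


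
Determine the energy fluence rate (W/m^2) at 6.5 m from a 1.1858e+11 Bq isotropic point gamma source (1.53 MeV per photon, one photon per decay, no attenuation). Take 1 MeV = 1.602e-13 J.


psi = A * E * 1.602e-13 / (4*pi*r^2)
psi = 1.1858e+11 * 1.53 * 1.602e-13 / (4*pi*6.5^2)
psi = 5.4743e-05 W/m^2

5.4743e-05


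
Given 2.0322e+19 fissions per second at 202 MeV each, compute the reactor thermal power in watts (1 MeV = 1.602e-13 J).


P = fission_rate * E_MeV * 1.602e-13
P = 2.0322e+19 * 202 * 1.602e-13
P = 6.5763e+08 W

6.5763e+08


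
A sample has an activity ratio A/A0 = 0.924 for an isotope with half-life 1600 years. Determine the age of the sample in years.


lambda = ln(2) / t_half = ln(2) / 1600 = 4.332170e-04 /yr
t = -ln(A/A0) / lambda
t = -ln(0.924) / 4.332170e-04
t = 182.46 yr

182.46


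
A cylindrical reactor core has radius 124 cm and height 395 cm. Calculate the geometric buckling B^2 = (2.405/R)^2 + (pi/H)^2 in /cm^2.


B^2 = (2.405/R)^2 + (pi/H)^2
B^2 = (2.405/124)^2 + (pi/395)^2
B^2 = 4.3943e-04 /cm^2

4.3943e-04


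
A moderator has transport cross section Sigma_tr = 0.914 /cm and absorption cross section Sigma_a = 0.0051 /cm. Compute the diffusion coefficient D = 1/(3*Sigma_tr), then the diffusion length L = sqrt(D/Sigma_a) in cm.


D = 1 / (3 * Sigma_tr) = 1 / (3 * 0.914) = 0.3646973 cm
L = sqrt(D / Sigma_a)
L = sqrt(0.3646973 / 0.0051)
L = 8.4563 cm

8.4563


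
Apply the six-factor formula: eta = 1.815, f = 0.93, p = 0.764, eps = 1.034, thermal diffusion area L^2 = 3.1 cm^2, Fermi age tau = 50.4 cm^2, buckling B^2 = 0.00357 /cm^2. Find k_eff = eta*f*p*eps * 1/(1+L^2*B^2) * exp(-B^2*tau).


k_inf = eta*f*p*eps = 1.815*0.93*0.764*1.034 = 1.333440
P_TNL = 1/(1 + L^2*B^2) = 1/(1 + 3.1*0.00357) = 0.9890541
P_FNL = exp(-B^2*tau) = exp(-0.00357*50.4) = 0.8353304
k_eff = k_inf * P_TNL * P_FNL = 1.333440 * 0.9890541 * 0.8353304
k_eff = 1.1017

1.1017


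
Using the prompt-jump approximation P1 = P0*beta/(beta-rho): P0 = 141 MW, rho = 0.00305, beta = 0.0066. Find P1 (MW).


P1/P0 = beta / (beta - rho)
P1/P0 = 0.0066 / (0.0066 - 0.00305) = 1.859155
P1 = 141 * 1.859155 = 262.14 MW

262.14


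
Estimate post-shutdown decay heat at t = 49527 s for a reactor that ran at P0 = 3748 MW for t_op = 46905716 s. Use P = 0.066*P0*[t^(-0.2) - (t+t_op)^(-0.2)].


P/P0 = 0.066 * [t^(-0.2) - (t + t_op)^(-0.2)]
P/P0 = 0.066 * [49527^(-0.2) - (49527 + 46905716)^(-0.2)]
P/P0 = 0.066 * [0.1150884 - 0.02921885] = 0.005667390
P = 3748 * 0.005667390 = 21.241 MW

21.241


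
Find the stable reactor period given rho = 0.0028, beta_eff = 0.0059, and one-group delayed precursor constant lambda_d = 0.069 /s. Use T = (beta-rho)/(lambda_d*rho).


T = (beta - rho) / (lambda_d * rho)
T = (0.0059 - 0.0028) / (0.069 * 0.0028)
T = 16.046 s

16.046


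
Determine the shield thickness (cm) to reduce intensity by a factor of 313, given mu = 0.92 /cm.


x = ln(factor) / mu
x = ln(313) / 0.92
x = 6.2459 cm

6.2459


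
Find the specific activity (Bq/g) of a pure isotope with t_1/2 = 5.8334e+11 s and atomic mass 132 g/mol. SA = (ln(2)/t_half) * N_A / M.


lambda = ln(2) / t_half = ln(2) / 5.8334e+11 = 1.188239e-12 /s
SA = lambda * N_A / M
SA = 1.188239e-12 * 6.022e23 / 132
SA = 5.4209e+09 Bq/g

5.4209e+09


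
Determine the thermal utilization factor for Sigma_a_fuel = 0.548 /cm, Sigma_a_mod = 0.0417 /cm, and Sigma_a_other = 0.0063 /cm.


f = Sigma_a_fuel / (Sigma_a_fuel + Sigma_a_mod + Sigma_a_other)
f = 0.548 / (0.548 + 0.0417 + 0.0063)
f = 0.91946

0.91946


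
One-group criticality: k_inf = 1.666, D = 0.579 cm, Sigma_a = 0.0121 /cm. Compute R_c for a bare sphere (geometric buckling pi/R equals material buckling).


L^2 = D / Sigma_a = 0.579 / 0.0121 = 47.85124 cm^2
B_m^2 = (k_inf - 1) / L^2 = (1.666 - 1) / 47.85124 = 0.01391813 /cm^2
For a bare sphere: B_g = pi/R, so R_c = pi / sqrt(B_m^2)
R_c = pi / sqrt(0.01391813) = 26.629 cm

26.629


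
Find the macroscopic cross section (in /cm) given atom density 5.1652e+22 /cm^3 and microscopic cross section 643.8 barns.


Sigma = N * sigma_barns * 1e-24
Sigma = 5.1652e+22 * 643.8 * 1e-24
Sigma = 33.254 /cm

33.254


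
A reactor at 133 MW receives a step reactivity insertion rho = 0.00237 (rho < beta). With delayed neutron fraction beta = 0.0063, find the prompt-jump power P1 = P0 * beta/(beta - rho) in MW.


P1/P0 = beta / (beta - rho)
P1/P0 = 0.0063 / (0.0063 - 0.00237) = 1.603053
P1 = 133 * 1.603053 = 213.21 MW

213.21


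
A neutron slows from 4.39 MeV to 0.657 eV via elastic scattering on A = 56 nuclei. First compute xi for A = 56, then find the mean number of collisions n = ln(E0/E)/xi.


xi = 1 + (A-1)^2/(2A)*ln((A-1)/(A+1)) = 0.03529286 (for A = 56)
n = ln(E0/E) / xi
n = ln(4.39e6 / 0.657) / 0.03529286
n = ln(6.681887e+06) / 0.03529286 = 445.27

445.27


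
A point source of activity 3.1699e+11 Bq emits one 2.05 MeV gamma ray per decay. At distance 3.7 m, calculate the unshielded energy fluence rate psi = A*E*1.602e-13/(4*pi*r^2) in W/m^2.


psi = A * E * 1.602e-13 / (4*pi*r^2)
psi = 3.1699e+11 * 2.05 * 1.602e-13 / (4*pi*3.7^2)
psi = 6.0513e-04 W/m^2

6.0513e-04


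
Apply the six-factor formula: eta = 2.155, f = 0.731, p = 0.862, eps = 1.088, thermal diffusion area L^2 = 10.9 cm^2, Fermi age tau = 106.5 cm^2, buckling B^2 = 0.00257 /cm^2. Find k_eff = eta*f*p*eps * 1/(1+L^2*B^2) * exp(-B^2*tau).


k_inf = eta*f*p*eps = 2.155*0.731*0.862*1.088 = 1.477409
P_TNL = 1/(1 + L^2*B^2) = 1/(1 + 10.9*0.00257) = 0.9727503
P_FNL = exp(-B^2*tau) = exp(-0.00257*106.5) = 0.7605564
k_eff = k_inf * P_TNL * P_FNL = 1.477409 * 0.9727503 * 0.7605564
k_eff = 1.0930

1.0930


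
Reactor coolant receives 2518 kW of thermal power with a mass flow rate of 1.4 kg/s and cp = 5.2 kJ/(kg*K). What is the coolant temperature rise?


dT = Q / (m_dot * cp)
dT = 2518 / (1.4 * 5.2)
dT = 345.88 C

345.88


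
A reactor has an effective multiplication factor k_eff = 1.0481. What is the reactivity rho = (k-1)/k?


rho = (k_eff - 1) / k_eff
rho = (1.0481 - 1) / 1.0481
rho = 0.045893

0.045893


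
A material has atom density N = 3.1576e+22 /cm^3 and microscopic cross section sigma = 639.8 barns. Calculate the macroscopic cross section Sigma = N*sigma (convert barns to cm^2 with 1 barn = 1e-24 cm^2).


Sigma = N * sigma_barns * 1e-24
Sigma = 3.1576e+22 * 639.8 * 1e-24
Sigma = 20.202 /cm

20.202


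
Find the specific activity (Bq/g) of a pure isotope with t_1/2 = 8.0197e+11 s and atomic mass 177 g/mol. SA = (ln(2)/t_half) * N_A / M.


lambda = ln(2) / t_half = ln(2) / 8.0197e+11 = 8.643056e-13 /s
SA = lambda * N_A / M
SA = 8.643056e-13 * 6.022e23 / 177
SA = 2.9406e+09 Bq/g

2.9406e+09


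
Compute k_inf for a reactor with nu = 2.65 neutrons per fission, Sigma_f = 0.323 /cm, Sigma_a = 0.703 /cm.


k_inf = nu * Sigma_f / Sigma_a
k_inf = 2.65 * 0.323 / 0.703
k_inf = 1.2176

1.2176


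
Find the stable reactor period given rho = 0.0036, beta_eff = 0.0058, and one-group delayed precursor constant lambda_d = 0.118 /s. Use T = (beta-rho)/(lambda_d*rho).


T = (beta - rho) / (lambda_d * rho)
T = (0.0058 - 0.0036) / (0.118 * 0.0036)
T = 5.1789 s

5.1789


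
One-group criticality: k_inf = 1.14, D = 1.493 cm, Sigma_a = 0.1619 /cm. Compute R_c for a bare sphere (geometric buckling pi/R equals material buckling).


L^2 = D / Sigma_a = 1.493 / 0.1619 = 9.221742 cm^2
B_m^2 = (k_inf - 1) / L^2 = (1.14 - 1) / 9.221742 = 0.01518151 /cm^2
For a bare sphere: B_g = pi/R, so R_c = pi / sqrt(B_m^2)
R_c = pi / sqrt(0.01518151) = 25.497 cm

25.497


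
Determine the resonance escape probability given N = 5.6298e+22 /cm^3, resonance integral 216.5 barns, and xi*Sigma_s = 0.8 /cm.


p = exp(-N * I * 1e-24 / (xi*Sigma_s))
p = exp(-5.6298e+22 * 216.5 * 1e-24 / 0.8)
p = 2.4168e-07

2.4168e-07


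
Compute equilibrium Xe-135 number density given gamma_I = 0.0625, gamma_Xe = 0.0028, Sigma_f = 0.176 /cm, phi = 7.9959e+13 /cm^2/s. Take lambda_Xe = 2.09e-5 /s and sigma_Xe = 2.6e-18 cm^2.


Xe_eq = (gamma_I + gamma_Xe) * Sigma_f * phi / (lambda_Xe + sigma_Xe * phi)
Numerator = (0.0625 + 0.0028) * 0.176 * 7.9959e+13 = 9.189528e+11
Denominator = 2.09e-5 + 2.6e-18 * 7.9959e+13 = 2.287934e-04
Xe_eq = 9.189528e+11 / 2.287934e-04 = 4.0165e+15 /cm^3

4.0165e+15


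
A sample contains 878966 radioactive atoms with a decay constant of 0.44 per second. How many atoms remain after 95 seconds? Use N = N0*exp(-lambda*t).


N = N0 * exp(-lambda * t)
N = 878966 * exp(-0.44 * 95)
N = 6.1725e-13

6.1725e-13


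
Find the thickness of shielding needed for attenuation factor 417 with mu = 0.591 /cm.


x = ln(factor) / mu
x = ln(417) / 0.591
x = 10.208 cm

10.208


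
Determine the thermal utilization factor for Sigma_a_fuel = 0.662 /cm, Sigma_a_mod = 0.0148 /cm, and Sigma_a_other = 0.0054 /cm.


f = Sigma_a_fuel / (Sigma_a_fuel + Sigma_a_mod + Sigma_a_other)
f = 0.662 / (0.662 + 0.0148 + 0.0054)
f = 0.97039

0.97039


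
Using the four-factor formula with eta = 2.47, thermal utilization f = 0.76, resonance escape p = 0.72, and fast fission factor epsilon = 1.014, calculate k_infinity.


k_inf = eta * f * p * epsilon
k_inf = 2.47 * 0.76 * 0.72 * 1.014
k_inf = 1.3705

1.3705


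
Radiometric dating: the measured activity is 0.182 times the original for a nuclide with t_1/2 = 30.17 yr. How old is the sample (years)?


lambda = ln(2) / t_half = ln(2) / 30.17 = 0.02297472 /yr
t = -ln(A/A0) / lambda
t = -ln(0.182) / 0.02297472
t = 74.158 yr

74.158


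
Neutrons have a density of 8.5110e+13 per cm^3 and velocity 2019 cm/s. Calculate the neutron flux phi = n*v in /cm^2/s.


phi = n * v
phi = 8.5110e+13 * 2019
phi = 1.7184e+17 /cm^2/s

1.7184e+17


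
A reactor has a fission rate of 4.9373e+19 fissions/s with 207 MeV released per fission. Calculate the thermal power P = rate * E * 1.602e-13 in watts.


P = fission_rate * E_MeV * 1.602e-13
P = 4.9373e+19 * 207 * 1.602e-13
P = 1.6373e+09 W

1.6373e+09


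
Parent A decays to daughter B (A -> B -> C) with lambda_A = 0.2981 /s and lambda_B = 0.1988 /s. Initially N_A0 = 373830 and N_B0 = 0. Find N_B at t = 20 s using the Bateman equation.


N_B(t) = lambda_A * N_A0 / (lambda_B - lambda_A) * [exp(-lambda_A*t) - exp(-lambda_B*t)]
exp(-0.2981*20) = 0.002574757; exp(-0.1988*20) = 0.01876053
N_B = 0.2981 * 373830 / (0.1988 - 0.2981) * (0.002574757 - 0.01876053)
N_B = 18164

18164


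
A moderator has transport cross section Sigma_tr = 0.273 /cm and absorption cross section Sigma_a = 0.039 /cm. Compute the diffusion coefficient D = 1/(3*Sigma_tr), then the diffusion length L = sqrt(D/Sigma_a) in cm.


D = 1 / (3 * Sigma_tr) = 1 / (3 * 0.273) = 1.221001 cm
L = sqrt(D / Sigma_a)
L = sqrt(1.221001 / 0.039)
L = 5.5953 cm

5.5953


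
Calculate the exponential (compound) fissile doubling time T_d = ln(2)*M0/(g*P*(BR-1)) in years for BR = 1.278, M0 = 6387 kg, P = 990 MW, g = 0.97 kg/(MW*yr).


Breeding gain G = BR - 1 = 1.278 - 1 = 0.278
Fissile production rate = g * P * G = 0.97 * 990 * 0.278 = 266.9634 kg/yr
T_d = ln(2) * M0 / (g * P * G)
T_d = ln(2) * 6387 / 266.9634 = 16.583 yr

16.583
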